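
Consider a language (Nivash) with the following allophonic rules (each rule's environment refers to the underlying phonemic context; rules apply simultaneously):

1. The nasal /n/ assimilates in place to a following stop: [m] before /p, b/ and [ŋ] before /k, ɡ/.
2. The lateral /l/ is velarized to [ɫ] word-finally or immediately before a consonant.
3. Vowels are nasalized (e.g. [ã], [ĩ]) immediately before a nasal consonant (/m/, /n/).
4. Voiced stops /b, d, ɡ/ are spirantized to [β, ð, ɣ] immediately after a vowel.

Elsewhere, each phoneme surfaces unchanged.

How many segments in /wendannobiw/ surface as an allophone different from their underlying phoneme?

3

Segments that undergo a rule: /e/ → [ẽ] (rule 3); /a/ → [ã] (rule 3); /b/ → [β] (rule 4).
All other segments surface unchanged.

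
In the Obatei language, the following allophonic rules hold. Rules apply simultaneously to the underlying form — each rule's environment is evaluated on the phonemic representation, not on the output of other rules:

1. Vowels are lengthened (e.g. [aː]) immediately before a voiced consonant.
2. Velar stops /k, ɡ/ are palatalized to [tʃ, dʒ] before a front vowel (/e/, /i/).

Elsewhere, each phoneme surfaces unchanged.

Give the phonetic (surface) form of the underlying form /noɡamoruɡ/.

/n/ stays [n].
/o/ (between /n/ and /ɡ/): before a voiced consonant, so rule 1 applies → [oː].
/ɡ/ (between /o/ and /a/) fails the environment for rule 2, so it stays [ɡ].
/a/ meets the environment for rule 1 (before a voiced consonant) → [aː].
/m/ — not in any rule's target class → [m].
/o/ (between /m/ and /r/): before a voiced consonant, so rule 1 applies → [oː].
/r/ stays [r].
/u/ (between /r/ and /ɡ/): before a voiced consonant, so rule 1 applies → [uː].
/ɡ/ (word-final): rule 2 targets it, but not before a front vowel → unchanged [ɡ].

[noːɡaːmoːruːɡ]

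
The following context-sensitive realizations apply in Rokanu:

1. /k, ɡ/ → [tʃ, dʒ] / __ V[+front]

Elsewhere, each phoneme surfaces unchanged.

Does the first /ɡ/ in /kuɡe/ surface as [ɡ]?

Rule 1 applies to /ɡ/ (between /u/ and /e/: before a front vowel) → [dʒ].
The actual realization is [dʒ], not [ɡ].

No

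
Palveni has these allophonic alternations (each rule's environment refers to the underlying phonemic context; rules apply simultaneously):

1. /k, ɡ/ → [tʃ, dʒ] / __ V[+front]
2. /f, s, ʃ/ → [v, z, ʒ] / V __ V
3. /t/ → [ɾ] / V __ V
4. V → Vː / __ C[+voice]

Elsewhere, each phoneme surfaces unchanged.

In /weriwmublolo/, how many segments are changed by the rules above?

4

Segments that undergo a rule: /e/ → [eː] (rule 4); /i/ → [iː] (rule 4); /u/ → [uː] (rule 4); /o/ → [oː] (rule 4).
All other segments surface unchanged.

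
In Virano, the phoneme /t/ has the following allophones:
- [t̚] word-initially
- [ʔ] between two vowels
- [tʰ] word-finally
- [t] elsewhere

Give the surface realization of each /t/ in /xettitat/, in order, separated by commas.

[t], [t], [ʔ], [tʰ]

Occurrence 1 (position 3): no conditioning environment matches → elsewhere allophone [t].
Occurrence 2 (position 4): no conditioning environment matches → elsewhere allophone [t].
Occurrence 3 (position 6): between two vowels → [ʔ].
Occurrence 4 (position 8): word-finally → [tʰ].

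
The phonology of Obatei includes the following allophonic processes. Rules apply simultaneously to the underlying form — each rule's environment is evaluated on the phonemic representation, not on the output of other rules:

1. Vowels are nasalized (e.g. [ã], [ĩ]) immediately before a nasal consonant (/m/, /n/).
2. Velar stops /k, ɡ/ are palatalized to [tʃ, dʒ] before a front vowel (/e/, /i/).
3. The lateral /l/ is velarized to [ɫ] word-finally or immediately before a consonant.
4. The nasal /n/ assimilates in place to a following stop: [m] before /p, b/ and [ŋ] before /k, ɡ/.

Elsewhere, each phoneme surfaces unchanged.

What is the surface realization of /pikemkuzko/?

[pitʃẽmkuzko]

/i/ (between /p/ and /k/): rule 1 targets it, but not before a nasal consonant → unchanged [i].
/k/ (between /i/ and /e/) occurs before a front vowel → [tʃ] by rule 2.
/e/ (between /k/ and /m/) occurs before a nasal consonant → [ẽ] by rule 1.
/k/ (between /m/ and /u/): rule 2 targets it, but not before a front vowel → unchanged [k].
/u/ (between /k/ and /z/) is in the target of rule 1 but the environment (before a nasal consonant) is not met → [u].
/k/ (between /z/ and /o/) is in the target of rule 2 but the environment (before a front vowel) is not met → [k].
/o/ (word-final) fails the environment for rule 1, so it stays [o].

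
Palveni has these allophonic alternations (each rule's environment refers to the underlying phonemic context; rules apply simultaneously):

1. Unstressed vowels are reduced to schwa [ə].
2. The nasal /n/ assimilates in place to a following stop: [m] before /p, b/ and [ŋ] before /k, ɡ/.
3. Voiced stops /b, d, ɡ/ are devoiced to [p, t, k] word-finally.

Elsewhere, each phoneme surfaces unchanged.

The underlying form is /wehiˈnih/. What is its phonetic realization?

/w/ (word-initial): no rule targets it → [w].
Rule 1 applies to /e/ (between /w/ and /h/: in an unstressed syllable) → [ə].
/h/ — not in any rule's target class → [h].
Rule 1 applies to /i/ (between /h/ and /n/: in an unstressed syllable) → [ə].
/n/ (between /i/ and /i/): rule 2 targets it, but not before a labial or velar stop → unchanged [n].
/i/ (between /n/ and /h/) fails the environment for rule 1, so it stays [i].
/h/ — not in any rule's target class → [h].

[wəhəˈnih]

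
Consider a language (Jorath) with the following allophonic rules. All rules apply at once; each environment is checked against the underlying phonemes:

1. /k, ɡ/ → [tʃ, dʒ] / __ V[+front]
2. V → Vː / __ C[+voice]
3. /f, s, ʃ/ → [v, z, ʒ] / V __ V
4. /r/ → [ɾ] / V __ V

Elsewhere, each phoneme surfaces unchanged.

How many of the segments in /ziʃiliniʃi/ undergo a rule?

Segments that undergo a rule: /ʃ/ → [ʒ] (rule 3); /i/ → [iː] (rule 2); /i/ → [iː] (rule 2); /ʃ/ → [ʒ] (rule 3).
All other segments surface unchanged.

4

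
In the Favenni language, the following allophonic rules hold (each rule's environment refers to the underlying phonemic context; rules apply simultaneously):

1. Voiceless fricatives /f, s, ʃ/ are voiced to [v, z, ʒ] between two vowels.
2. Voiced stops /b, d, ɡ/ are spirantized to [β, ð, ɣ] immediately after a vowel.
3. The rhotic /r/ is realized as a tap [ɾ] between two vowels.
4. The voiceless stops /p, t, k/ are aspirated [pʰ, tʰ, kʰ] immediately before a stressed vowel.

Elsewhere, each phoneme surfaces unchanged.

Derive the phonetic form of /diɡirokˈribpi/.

[diɣiɾokˈriβpi]

/d/ — word-initial; rule 2 does not apply here → [d].
/i/ — not in any rule's target class → [i].
Rule 2 applies to /ɡ/ (between /i/ and /i/: immediately after a vowel) → [ɣ].
/i/ (between /ɡ/ and /r/) is unaffected → [i].
/r/ — between /i/ and /o/, between two vowels — surfaces as [ɾ] (rule 3).
/o/ (between /r/ and /k/) is unaffected → [o].
/k/ (between /o/ and /r/): rule 4 targets it, but not immediately before a stressed vowel → unchanged [k].
/r/ (between /k/ and /i/): rule 3 targets it, but not between two vowels → unchanged [r].
/i/ stays [i].
/b/ — between /i/ and /p/, immediately after a vowel — surfaces as [β] (rule 2).
/p/ (between /b/ and /i/) fails the environment for rule 4, so it stays [p].
/i/ (word-final) is unaffected → [i].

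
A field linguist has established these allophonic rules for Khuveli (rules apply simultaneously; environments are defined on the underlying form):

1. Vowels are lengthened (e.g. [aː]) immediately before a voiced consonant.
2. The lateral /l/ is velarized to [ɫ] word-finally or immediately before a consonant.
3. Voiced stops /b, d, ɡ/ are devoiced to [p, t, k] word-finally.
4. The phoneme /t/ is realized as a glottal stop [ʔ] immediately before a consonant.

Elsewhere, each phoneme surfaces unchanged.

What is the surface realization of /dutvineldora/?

[duʔviːneːɫdoːra]

/d/ (word-initial) is in the target of rule 3 but the environment (word-finally) is not met → [d].
/u/ (between /d/ and /t/): rule 1 targets it, but not before a voiced consonant → unchanged [u].
/t/ meets the environment for rule 4 (immediately before a consonant) → [ʔ].
/v/ — not in any rule's target class → [v].
/i/ — between /v/ and /n/, before a voiced consonant — surfaces as [iː] (rule 1).
/n/ (between /i/ and /e/): no rule targets it → [n].
Rule 1 applies to /e/ (between /n/ and /l/: before a voiced consonant) → [eː].
/l/ meets the environment for rule 2 (word-finally or immediately before a consonant) → [ɫ].
/d/ (between /l/ and /o/) is in the target of rule 3 but the environment (word-finally) is not met → [d].
/o/ meets the environment for rule 1 (before a voiced consonant) → [oː].
/r/ — not in any rule's target class → [r].
/a/ (word-final) fails the environment for rule 1, so it stays [a].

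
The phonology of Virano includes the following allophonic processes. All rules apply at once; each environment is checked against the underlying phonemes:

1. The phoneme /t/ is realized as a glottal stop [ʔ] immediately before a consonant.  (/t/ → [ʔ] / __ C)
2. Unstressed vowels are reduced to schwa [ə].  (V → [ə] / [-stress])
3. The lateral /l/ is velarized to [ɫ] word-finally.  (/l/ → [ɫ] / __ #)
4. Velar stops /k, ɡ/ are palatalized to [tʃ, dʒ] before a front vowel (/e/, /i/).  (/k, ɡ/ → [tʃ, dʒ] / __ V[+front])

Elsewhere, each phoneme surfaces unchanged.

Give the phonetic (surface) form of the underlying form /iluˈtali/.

/i/ meets the environment for rule 2 (in an unstressed syllable) → [ə].
/l/ (between /i/ and /u/) is in the target of rule 3 but the environment (word-finally) is not met → [l].
/u/ (between /l/ and /t/): in an unstressed syllable, so rule 2 applies → [ə].
/t/ (between /u/ and /a/) is in the target of rule 1 but the environment (immediately before a consonant) is not met → [t].
/a/ (between /t/ and /l/) fails the environment for rule 2, so it stays [a].
/l/ — between /a/ and /i/; rule 3 does not apply here → [l].
/i/ (word-final) occurs in an unstressed syllable → [ə] by rule 2.

[ələˈtalə]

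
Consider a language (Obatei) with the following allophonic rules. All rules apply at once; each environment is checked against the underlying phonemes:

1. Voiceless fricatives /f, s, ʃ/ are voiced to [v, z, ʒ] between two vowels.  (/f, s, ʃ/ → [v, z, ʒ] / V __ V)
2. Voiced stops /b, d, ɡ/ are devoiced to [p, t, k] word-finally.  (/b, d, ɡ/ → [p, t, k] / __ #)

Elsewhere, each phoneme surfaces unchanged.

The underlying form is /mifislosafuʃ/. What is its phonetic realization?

[mivislozavuʃ]

/m/ (word-initial) is unaffected → [m].
/i/ stays [i].
/f/ meets the environment for rule 1 (between two vowels) → [v].
/i/ stays [i].
/s/ — between /i/ and /l/; rule 1 does not apply here → [s].
/l/ (between /s/ and /o/) is unaffected → [l].
/o/ — not in any rule's target class → [o].
Rule 1 applies to /s/ (between /o/ and /a/: between two vowels) → [z].
/a/ — not in any rule's target class → [a].
/f/ (between /a/ and /u/) occurs between two vowels → [v] by rule 1.
/u/ — not in any rule's target class → [u].
/ʃ/ — word-final; rule 1 does not apply here → [ʃ].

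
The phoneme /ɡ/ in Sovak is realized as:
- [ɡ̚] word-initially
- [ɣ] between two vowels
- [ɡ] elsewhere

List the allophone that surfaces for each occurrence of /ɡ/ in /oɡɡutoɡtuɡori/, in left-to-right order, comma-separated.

Occurrence 1 (position 2): no conditioning environment matches → elsewhere allophone [ɡ].
Occurrence 2 (position 3): no conditioning environment matches → elsewhere allophone [ɡ].
Occurrence 3 (position 7): no conditioning environment matches → elsewhere allophone [ɡ].
Occurrence 4 (position 10): between two vowels → [ɣ].

[ɡ], [ɡ], [ɡ], [ɣ]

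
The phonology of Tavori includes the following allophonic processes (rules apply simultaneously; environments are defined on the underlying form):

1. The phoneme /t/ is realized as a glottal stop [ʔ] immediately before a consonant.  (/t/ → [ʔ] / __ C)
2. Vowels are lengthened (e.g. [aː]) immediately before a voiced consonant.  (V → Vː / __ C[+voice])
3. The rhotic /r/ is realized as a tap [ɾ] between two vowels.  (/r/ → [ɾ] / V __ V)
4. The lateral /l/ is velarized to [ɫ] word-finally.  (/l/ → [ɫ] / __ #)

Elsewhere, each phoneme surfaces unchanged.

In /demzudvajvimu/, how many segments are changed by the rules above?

4

Segments that undergo a rule: /e/ → [eː] (rule 2); /u/ → [uː] (rule 2); /a/ → [aː] (rule 2); /i/ → [iː] (rule 2).
All other segments surface unchanged.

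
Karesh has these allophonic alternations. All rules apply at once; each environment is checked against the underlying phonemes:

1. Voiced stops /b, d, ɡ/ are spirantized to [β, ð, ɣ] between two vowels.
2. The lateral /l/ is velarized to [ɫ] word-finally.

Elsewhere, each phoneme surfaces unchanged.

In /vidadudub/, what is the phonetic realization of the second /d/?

Rule 1 applies to /d/ (between /a/ and /u/: between two vowels) → [ð].

[ð]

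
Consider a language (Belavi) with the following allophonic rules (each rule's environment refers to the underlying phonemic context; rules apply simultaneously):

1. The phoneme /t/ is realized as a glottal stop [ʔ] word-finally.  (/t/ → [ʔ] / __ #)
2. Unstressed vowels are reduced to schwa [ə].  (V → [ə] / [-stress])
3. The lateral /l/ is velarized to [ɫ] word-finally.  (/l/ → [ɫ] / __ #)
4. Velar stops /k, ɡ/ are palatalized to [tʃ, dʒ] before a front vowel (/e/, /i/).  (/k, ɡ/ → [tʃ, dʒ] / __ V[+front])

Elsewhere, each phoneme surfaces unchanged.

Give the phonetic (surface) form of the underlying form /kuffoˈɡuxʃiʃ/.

[kəffəˈɡuxʃəʃ]

/k/ (word-initial) fails the environment for rule 4, so it stays [k].
/u/ (between /k/ and /f/): in an unstressed syllable, so rule 2 applies → [ə].
/f/ — not in any rule's target class → [f].
/f/ stays [f].
/o/ meets the environment for rule 2 (in an unstressed syllable) → [ə].
/ɡ/ (between /o/ and /u/) fails the environment for rule 4, so it stays [ɡ].
/u/ (between /ɡ/ and /x/): rule 2 targets it, but not in an unstressed syllable → unchanged [u].
/x/ (between /u/ and /ʃ/) is unaffected → [x].
/ʃ/ — not in any rule's target class → [ʃ].
/i/ (between /ʃ/ and /ʃ/) occurs in an unstressed syllable → [ə] by rule 2.
/ʃ/ (word-final) is unaffected → [ʃ].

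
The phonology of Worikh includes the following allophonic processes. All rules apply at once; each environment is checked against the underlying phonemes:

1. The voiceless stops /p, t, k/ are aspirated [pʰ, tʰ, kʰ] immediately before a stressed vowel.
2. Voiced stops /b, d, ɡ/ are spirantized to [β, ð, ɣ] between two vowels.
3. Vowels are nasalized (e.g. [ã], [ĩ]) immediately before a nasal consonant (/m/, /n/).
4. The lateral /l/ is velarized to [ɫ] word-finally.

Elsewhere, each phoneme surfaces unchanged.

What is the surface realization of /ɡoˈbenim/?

/ɡ/ (word-initial): rule 2 targets it, but not between two vowels → unchanged [ɡ].
/o/ (between /ɡ/ and /b/): rule 3 targets it, but not before a nasal consonant → unchanged [o].
/b/ — between /o/ and /e/, between two vowels — surfaces as [β] (rule 2).
/e/ meets the environment for rule 3 (before a nasal consonant) → [ẽ].
/n/ (between /e/ and /i/): no rule targets it → [n].
/i/ (between /n/ and /m/): before a nasal consonant, so rule 3 applies → [ĩ].
/m/ (word-final) is unaffected → [m].

[ɡoˈβẽnĩm]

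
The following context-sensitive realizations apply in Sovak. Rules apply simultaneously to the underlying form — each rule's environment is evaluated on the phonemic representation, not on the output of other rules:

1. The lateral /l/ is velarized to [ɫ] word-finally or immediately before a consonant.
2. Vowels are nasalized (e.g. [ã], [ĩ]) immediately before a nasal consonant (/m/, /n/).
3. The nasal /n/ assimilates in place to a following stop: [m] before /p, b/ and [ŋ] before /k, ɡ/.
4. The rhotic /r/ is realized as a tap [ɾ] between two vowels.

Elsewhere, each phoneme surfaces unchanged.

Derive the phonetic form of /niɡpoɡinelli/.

[niɡpoɡĩneɫli]

/n/ (word-initial) fails the environment for rule 3, so it stays [n].
/i/ (between /n/ and /ɡ/) is in the target of rule 2 but the environment (before a nasal consonant) is not met → [i].
/ɡ/ (between /i/ and /p/) is unaffected → [ɡ].
/p/ (between /ɡ/ and /o/) is unaffected → [p].
/o/ (between /p/ and /ɡ/): rule 2 targets it, but not before a nasal consonant → unchanged [o].
/ɡ/ (between /o/ and /i/) is unaffected → [ɡ].
/i/ — between /ɡ/ and /n/, before a nasal consonant — surfaces as [ĩ] (rule 2).
/n/ (between /i/ and /e/): rule 3 targets it, but not before a labial or velar stop → unchanged [n].
/e/ (between /n/ and /l/): rule 2 targets it, but not before a nasal consonant → unchanged [e].
/l/ — between /e/ and /l/, word-finally or immediately before a consonant — surfaces as [ɫ] (rule 1).
/l/ (between /l/ and /i/): rule 1 targets it, but not word-finally or immediately before a consonant → unchanged [l].
/i/ (word-final): rule 2 targets it, but not before a nasal consonant → unchanged [i].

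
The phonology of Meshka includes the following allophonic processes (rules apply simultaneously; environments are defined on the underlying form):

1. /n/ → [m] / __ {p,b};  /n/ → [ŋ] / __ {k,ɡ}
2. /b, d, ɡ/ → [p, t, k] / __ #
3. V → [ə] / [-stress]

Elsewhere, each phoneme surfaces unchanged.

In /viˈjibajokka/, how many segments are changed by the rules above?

4

Segments that undergo a rule: /i/ → [ə] (rule 3); /a/ → [ə] (rule 3); /o/ → [ə] (rule 3); /a/ → [ə] (rule 3).
All other segments surface unchanged.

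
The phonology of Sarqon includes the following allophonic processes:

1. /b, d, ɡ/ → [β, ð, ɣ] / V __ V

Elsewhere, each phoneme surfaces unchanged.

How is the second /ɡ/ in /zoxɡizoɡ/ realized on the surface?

/ɡ/ (word-final) fails the environment for rule 1, so it stays [ɡ].

[ɡ]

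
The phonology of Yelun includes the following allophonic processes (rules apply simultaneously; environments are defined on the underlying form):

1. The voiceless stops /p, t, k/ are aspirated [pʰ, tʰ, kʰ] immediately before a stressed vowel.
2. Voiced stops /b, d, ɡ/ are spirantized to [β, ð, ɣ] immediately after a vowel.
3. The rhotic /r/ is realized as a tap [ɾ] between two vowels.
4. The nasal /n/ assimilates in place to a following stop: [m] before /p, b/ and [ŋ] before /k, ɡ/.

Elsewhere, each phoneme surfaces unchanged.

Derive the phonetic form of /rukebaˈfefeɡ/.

[rukeβaˈfefeɣ]

/r/ (word-initial) fails the environment for rule 3, so it stays [r].
/k/ — between /u/ and /e/; rule 1 does not apply here → [k].
/b/ — between /e/ and /a/, immediately after a vowel — surfaces as [β] (rule 2).
Rule 2 applies to /ɡ/ (word-final: immediately after a vowel) → [ɣ].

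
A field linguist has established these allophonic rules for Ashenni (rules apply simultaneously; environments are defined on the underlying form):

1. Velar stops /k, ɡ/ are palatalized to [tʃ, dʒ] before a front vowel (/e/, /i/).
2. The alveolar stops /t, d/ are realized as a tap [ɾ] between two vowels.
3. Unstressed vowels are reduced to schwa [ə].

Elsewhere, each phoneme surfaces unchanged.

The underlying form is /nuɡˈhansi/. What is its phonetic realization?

/n/ (word-initial): no rule targets it → [n].
/u/ — between /n/ and /ɡ/, in an unstressed syllable — surfaces as [ə] (rule 3).
/ɡ/ (between /u/ and /h/): rule 1 targets it, but not before a front vowel → unchanged [ɡ].
/h/ (between /ɡ/ and /a/) is unaffected → [h].
/a/ (between /h/ and /n/) is in the target of rule 3 but the environment (in an unstressed syllable) is not met → [a].
/n/ — not in any rule's target class → [n].
/s/ — not in any rule's target class → [s].
/i/ — word-final, in an unstressed syllable — surfaces as [ə] (rule 3).

[nəɡˈhansə]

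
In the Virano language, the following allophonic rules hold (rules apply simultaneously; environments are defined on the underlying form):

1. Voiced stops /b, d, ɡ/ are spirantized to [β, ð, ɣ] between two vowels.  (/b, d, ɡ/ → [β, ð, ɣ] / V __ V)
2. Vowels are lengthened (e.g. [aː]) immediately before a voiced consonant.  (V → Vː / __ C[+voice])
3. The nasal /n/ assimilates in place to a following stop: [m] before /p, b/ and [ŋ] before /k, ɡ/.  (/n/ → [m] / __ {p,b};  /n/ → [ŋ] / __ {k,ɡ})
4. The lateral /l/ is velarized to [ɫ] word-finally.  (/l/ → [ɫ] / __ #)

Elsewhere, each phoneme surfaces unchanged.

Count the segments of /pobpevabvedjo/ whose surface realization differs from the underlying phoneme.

4

Segments that undergo a rule: /o/ → [oː] (rule 2); /e/ → [eː] (rule 2); /a/ → [aː] (rule 2); /e/ → [eː] (rule 2).
All other segments surface unchanged.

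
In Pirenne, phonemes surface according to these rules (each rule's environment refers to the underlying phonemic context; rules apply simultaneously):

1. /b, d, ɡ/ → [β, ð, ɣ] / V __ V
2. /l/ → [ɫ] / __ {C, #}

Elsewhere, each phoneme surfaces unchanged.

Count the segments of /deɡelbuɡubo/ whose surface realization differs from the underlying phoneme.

Segments that undergo a rule: /ɡ/ → [ɣ] (rule 1); /l/ → [ɫ] (rule 2); /ɡ/ → [ɣ] (rule 1); /b/ → [β] (rule 1).
All other segments surface unchanged.

4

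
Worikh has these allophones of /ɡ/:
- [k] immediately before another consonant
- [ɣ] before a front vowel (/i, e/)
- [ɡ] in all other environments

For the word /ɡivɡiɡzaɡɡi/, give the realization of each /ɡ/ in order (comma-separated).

[ɣ], [ɣ], [k], [k], [ɣ]

Occurrence 1 (position 1): before a front vowel (/i, e/) → [ɣ].
Occurrence 2 (position 4): before a front vowel (/i, e/) → [ɣ].
Occurrence 3 (position 6): immediately before another consonant → [k].
Occurrence 4 (position 9): immediately before another consonant → [k].
Occurrence 5 (position 10): before a front vowel (/i, e/) → [ɣ].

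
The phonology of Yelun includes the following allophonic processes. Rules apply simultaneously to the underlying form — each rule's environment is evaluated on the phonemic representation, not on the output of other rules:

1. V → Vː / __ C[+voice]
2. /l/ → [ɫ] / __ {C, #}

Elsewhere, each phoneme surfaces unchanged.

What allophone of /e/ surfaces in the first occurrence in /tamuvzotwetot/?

[e]

/e/ — between /w/ and /t/; rule 1 does not apply here → [e].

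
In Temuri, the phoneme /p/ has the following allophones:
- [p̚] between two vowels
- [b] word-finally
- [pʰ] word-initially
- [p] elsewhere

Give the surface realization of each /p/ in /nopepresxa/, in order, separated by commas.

[p̚], [p]

Occurrence 1 (position 3): between two vowels → [p̚].
Occurrence 2 (position 5): no conditioning environment matches → elsewhere allophone [p].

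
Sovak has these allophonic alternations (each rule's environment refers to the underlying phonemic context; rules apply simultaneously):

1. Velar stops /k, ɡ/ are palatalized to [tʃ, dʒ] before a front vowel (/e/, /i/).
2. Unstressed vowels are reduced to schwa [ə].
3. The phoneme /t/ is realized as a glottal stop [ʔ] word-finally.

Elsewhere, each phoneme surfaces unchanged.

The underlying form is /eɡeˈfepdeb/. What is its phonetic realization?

/e/ meets the environment for rule 2 (in an unstressed syllable) → [ə].
/ɡ/ (between /e/ and /e/) occurs before a front vowel → [dʒ] by rule 1.
/e/ (between /ɡ/ and /f/): in an unstressed syllable, so rule 2 applies → [ə].
/f/ (between /e/ and /e/): no rule targets it → [f].
/e/ (between /f/ and /p/) fails the environment for rule 2, so it stays [e].
/p/ (between /e/ and /d/): no rule targets it → [p].
/d/ (between /p/ and /e/): no rule targets it → [d].
/e/ — between /d/ and /b/, in an unstressed syllable — surfaces as [ə] (rule 2).
/b/ stays [b].

[ədʒəˈfepdəb]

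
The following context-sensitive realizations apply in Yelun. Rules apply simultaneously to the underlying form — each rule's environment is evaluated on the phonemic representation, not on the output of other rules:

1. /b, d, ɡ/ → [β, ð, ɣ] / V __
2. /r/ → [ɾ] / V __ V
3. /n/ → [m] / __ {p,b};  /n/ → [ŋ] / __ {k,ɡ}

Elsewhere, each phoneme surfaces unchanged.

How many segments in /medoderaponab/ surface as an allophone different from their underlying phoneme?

4

Segments that undergo a rule: /d/ → [ð] (rule 1); /d/ → [ð] (rule 1); /r/ → [ɾ] (rule 2); /b/ → [β] (rule 1).
All other segments surface unchanged.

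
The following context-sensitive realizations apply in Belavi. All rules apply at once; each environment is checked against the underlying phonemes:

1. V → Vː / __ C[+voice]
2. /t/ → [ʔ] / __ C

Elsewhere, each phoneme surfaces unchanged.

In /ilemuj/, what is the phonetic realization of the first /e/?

[eː]

Rule 1 applies to /e/ (between /l/ and /m/: before a voiced consonant) → [eː].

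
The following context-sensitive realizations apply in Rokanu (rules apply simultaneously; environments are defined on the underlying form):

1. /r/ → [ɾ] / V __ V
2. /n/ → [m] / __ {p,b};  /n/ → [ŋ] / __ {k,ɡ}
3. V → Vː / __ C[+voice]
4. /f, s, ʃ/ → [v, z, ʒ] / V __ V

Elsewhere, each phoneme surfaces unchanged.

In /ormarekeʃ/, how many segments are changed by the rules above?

Segments that undergo a rule: /o/ → [oː] (rule 3); /a/ → [aː] (rule 3); /r/ → [ɾ] (rule 1).
All other segments surface unchanged.

3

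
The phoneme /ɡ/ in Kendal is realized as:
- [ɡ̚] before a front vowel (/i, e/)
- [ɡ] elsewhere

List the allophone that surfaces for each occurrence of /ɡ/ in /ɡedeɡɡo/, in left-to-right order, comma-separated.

Occurrence 1 (position 1): before a front vowel (/i, e/) → [ɡ̚].
Occurrence 2 (position 5): no conditioning environment matches → elsewhere allophone [ɡ].
Occurrence 3 (position 6): no conditioning environment matches → elsewhere allophone [ɡ].

[ɡ̚], [ɡ], [ɡ]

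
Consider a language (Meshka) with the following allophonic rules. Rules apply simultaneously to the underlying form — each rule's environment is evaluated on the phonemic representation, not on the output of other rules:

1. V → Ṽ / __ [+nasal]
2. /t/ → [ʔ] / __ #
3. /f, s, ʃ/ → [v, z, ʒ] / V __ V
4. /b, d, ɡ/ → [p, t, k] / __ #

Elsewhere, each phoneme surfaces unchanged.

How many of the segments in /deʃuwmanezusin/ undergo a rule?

Segments that undergo a rule: /ʃ/ → [ʒ] (rule 3); /a/ → [ã] (rule 1); /s/ → [z] (rule 3); /i/ → [ĩ] (rule 1).
All other segments surface unchanged.

4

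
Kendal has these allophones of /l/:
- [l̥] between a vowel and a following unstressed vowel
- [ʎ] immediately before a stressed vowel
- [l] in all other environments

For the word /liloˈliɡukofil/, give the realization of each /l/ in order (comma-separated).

Occurrence 1 (position 1): no conditioning environment matches → elsewhere allophone [l].
Occurrence 2 (position 3): between a vowel and a following unstressed vowel → [l̥].
Occurrence 3 (position 5): immediately before a stressed vowel → [ʎ].
Occurrence 4 (position 13): no conditioning environment matches → elsewhere allophone [l].

[l], [l̥], [ʎ], [l]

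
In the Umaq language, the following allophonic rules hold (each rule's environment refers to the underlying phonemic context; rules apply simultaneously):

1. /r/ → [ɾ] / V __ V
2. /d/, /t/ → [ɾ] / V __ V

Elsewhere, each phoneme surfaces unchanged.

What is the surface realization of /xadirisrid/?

[xaɾiɾisrid]

/x/ (word-initial) is unaffected → [x].
/a/ stays [a].
/d/ meets the environment for rule 2 (between two vowels) → [ɾ].
/i/ (between /d/ and /r/): no rule targets it → [i].
/r/ — between /i/ and /i/, between two vowels — surfaces as [ɾ] (rule 1).
/i/ stays [i].
/s/ — not in any rule's target class → [s].
/r/ (between /s/ and /i/): rule 1 targets it, but not between two vowels → unchanged [r].
/i/ (between /r/ and /d/): no rule targets it → [i].
/d/ — word-final; rule 2 does not apply here → [d].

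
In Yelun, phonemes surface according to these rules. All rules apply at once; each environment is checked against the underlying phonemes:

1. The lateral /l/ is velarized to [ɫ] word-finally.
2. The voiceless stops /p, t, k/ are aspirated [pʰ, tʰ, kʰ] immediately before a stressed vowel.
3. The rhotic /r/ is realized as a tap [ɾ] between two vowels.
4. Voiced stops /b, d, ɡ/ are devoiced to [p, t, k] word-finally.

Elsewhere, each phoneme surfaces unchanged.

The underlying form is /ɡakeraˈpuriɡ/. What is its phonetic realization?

/ɡ/ (word-initial) fails the environment for rule 4, so it stays [ɡ].
/a/ (between /ɡ/ and /k/): no rule targets it → [a].
/k/ — between /a/ and /e/; rule 2 does not apply here → [k].
/e/ (between /k/ and /r/) is unaffected → [e].
/r/ (between /e/ and /a/) occurs between two vowels → [ɾ] by rule 3.
/a/ stays [a].
/p/ (between /a/ and /u/) occurs immediately before a stressed vowel → [pʰ] by rule 2.
/u/ (between /p/ and /r/): no rule targets it → [u].
Rule 3 applies to /r/ (between /u/ and /i/: between two vowels) → [ɾ].
/i/ (between /r/ and /ɡ/) is unaffected → [i].
/ɡ/ meets the environment for rule 4 (word-finally) → [k].

[ɡakeɾaˈpʰuɾik]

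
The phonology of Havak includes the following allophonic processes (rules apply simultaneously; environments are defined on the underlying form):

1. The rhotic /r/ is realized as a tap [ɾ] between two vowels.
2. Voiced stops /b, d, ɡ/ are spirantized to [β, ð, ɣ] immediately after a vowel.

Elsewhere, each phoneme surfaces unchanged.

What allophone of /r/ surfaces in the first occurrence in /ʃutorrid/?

[r]

/r/ (between /o/ and /r/) is in the target of rule 1 but the environment (between two vowels) is not met → [r].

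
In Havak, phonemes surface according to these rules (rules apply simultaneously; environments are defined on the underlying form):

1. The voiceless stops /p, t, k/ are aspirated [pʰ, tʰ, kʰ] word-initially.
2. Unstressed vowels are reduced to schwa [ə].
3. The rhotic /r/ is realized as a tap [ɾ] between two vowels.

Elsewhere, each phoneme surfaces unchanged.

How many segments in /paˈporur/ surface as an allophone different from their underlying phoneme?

4

Segments that undergo a rule: /p/ → [pʰ] (rule 1); /a/ → [ə] (rule 2); /r/ → [ɾ] (rule 3); /u/ → [ə] (rule 2).
All other segments surface unchanged.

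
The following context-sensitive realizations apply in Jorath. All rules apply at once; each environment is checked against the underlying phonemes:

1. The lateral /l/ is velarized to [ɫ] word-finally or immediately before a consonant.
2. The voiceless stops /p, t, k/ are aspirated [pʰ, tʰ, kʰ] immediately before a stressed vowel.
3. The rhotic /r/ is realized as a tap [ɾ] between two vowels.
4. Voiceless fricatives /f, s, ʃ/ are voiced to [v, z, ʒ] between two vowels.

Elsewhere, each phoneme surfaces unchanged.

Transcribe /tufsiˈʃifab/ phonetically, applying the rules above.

[tufsiˈʒivab]

/t/ (word-initial): rule 2 targets it, but not immediately before a stressed vowel → unchanged [t].
/f/ (between /u/ and /s/) fails the environment for rule 4, so it stays [f].
/s/ (between /f/ and /i/): rule 4 targets it, but not between two vowels → unchanged [s].
Rule 4 applies to /ʃ/ (between /i/ and /i/: between two vowels) → [ʒ].
/f/ (between /i/ and /a/) occurs between two vowels → [v] by rule 4.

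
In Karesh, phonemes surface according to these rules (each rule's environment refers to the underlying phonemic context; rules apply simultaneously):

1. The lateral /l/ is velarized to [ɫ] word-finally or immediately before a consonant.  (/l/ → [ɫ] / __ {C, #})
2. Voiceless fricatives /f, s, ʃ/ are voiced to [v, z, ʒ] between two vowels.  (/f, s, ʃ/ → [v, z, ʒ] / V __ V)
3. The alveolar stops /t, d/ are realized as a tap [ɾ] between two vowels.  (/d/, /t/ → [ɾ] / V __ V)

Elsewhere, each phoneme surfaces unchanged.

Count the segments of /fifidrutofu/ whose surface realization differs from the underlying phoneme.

Segments that undergo a rule: /f/ → [v] (rule 2); /t/ → [ɾ] (rule 3); /f/ → [v] (rule 2).
All other segments surface unchanged.

3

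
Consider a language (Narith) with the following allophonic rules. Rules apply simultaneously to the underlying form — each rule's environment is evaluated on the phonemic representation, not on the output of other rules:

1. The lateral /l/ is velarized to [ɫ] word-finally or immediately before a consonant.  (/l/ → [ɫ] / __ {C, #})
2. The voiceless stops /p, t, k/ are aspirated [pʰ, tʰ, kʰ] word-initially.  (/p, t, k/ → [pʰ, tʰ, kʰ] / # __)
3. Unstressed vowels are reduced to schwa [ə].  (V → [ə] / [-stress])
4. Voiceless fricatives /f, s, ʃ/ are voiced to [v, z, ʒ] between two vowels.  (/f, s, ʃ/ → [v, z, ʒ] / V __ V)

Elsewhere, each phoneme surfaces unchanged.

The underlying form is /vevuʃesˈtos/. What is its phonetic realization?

[vəvəʒəsˈtos]

/v/ stays [v].
/e/ — between /v/ and /v/, in an unstressed syllable — surfaces as [ə] (rule 3).
/v/ — not in any rule's target class → [v].
/u/ (between /v/ and /ʃ/) occurs in an unstressed syllable → [ə] by rule 3.
/ʃ/ (between /u/ and /e/) occurs between two vowels → [ʒ] by rule 4.
/e/ meets the environment for rule 3 (in an unstressed syllable) → [ə].
/s/ (between /e/ and /t/) fails the environment for rule 4, so it stays [s].
/t/ (between /s/ and /o/) fails the environment for rule 2, so it stays [t].
/o/ (between /t/ and /s/) fails the environment for rule 3, so it stays [o].
/s/ (word-final): rule 4 targets it, but not between two vowels → unchanged [s].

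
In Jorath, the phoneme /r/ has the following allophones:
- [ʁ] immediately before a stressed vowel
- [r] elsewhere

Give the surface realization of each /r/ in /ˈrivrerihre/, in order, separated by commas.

Occurrence 1 (position 1): immediately before a stressed vowel → [ʁ].
Occurrence 2 (position 4): no conditioning environment matches → elsewhere allophone [r].
Occurrence 3 (position 6): no conditioning environment matches → elsewhere allophone [r].
Occurrence 4 (position 9): no conditioning environment matches → elsewhere allophone [r].

[ʁ], [r], [r], [r]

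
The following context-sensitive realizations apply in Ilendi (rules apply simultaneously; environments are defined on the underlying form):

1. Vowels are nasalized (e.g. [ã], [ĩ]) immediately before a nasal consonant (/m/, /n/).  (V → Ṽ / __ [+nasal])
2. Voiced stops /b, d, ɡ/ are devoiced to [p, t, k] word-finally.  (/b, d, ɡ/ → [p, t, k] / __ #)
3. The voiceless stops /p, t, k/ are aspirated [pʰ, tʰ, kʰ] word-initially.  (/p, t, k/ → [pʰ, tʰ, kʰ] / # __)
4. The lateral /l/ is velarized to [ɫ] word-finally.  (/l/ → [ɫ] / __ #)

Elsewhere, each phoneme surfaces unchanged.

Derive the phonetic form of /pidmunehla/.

[pʰidmũnehla]

/p/ — word-initial, word-initially — surfaces as [pʰ] (rule 3).
/i/ (between /p/ and /d/) is in the target of rule 1 but the environment (before a nasal consonant) is not met → [i].
/d/ — between /i/ and /m/; rule 2 does not apply here → [d].
/m/ stays [m].
/u/ (between /m/ and /n/): before a nasal consonant, so rule 1 applies → [ũ].
/n/ — not in any rule's target class → [n].
/e/ (between /n/ and /h/): rule 1 targets it, but not before a nasal consonant → unchanged [e].
/h/ — not in any rule's target class → [h].
/l/ — between /h/ and /a/; rule 4 does not apply here → [l].
/a/ — word-final; rule 1 does not apply here → [a].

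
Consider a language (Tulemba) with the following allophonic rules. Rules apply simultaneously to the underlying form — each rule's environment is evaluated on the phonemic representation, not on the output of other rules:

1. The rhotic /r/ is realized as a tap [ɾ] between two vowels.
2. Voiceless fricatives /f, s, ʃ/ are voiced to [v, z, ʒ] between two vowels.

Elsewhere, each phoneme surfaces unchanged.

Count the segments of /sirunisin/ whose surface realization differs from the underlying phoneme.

Segments that undergo a rule: /r/ → [ɾ] (rule 1); /s/ → [z] (rule 2).
All other segments surface unchanged.

2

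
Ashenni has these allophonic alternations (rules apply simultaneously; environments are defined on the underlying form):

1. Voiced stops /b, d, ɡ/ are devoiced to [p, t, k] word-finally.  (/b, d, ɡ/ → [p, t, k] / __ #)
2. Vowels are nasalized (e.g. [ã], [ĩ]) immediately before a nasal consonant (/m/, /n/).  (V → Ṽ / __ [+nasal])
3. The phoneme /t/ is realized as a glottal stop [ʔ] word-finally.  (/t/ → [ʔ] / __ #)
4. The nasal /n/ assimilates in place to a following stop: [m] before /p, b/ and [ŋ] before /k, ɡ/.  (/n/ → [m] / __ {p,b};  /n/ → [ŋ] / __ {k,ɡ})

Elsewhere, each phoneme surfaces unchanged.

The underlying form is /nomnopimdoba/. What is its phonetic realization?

[nõmnopĩmdoba]

/n/ (word-initial) fails the environment for rule 4, so it stays [n].
Rule 2 applies to /o/ (between /n/ and /m/: before a nasal consonant) → [õ].
/m/ stays [m].
/n/ (between /m/ and /o/): rule 4 targets it, but not before a labial or velar stop → unchanged [n].
/o/ (between /n/ and /p/): rule 2 targets it, but not before a nasal consonant → unchanged [o].
/p/ (between /o/ and /i/) is unaffected → [p].
/i/ (between /p/ and /m/) occurs before a nasal consonant → [ĩ] by rule 2.
/m/ stays [m].
/d/ (between /m/ and /o/): rule 1 targets it, but not word-finally → unchanged [d].
/o/ (between /d/ and /b/): rule 2 targets it, but not before a nasal consonant → unchanged [o].
/b/ (between /o/ and /a/): rule 1 targets it, but not word-finally → unchanged [b].
/a/ — word-final; rule 2 does not apply here → [a].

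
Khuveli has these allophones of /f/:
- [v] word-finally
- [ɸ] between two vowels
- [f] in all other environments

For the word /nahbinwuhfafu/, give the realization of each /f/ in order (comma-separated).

Occurrence 1 (position 10): no conditioning environment matches → elsewhere allophone [f].
Occurrence 2 (position 12): between two vowels → [ɸ].

[f], [ɸ]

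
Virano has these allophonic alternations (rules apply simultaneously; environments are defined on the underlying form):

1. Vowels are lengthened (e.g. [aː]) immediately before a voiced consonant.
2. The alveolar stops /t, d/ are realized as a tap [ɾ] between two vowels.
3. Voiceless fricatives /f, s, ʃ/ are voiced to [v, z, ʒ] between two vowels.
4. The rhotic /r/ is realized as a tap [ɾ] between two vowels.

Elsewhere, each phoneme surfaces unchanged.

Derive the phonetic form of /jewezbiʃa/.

[jeːweːzbiʒa]

/j/ — not in any rule's target class → [j].
Rule 1 applies to /e/ (between /j/ and /w/: before a voiced consonant) → [eː].
/w/ (between /e/ and /e/): no rule targets it → [w].
/e/ (between /w/ and /z/) occurs before a voiced consonant → [eː] by rule 1.
/z/ stays [z].
/b/ — not in any rule's target class → [b].
/i/ (between /b/ and /ʃ/) is in the target of rule 1 but the environment (before a voiced consonant) is not met → [i].
Rule 3 applies to /ʃ/ (between /i/ and /a/: between two vowels) → [ʒ].
/a/ (word-final): rule 1 targets it, but not before a voiced consonant → unchanged [a].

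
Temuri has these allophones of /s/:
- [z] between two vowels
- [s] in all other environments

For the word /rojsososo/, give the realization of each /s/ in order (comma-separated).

Occurrence 1 (position 4): no conditioning environment matches → elsewhere allophone [s].
Occurrence 2 (position 6): between two vowels → [z].
Occurrence 3 (position 8): between two vowels → [z].

[s], [z], [z]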